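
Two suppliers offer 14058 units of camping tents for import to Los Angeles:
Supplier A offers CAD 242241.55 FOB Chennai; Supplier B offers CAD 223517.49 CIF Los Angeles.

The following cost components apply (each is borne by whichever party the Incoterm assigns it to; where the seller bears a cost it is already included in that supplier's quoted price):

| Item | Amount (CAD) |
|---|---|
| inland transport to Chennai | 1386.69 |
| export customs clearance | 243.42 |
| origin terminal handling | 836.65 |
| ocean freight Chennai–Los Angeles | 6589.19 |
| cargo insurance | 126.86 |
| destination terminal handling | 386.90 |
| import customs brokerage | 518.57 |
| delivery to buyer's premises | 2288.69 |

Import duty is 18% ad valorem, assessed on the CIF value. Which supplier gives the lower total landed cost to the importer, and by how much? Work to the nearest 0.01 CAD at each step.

Supplier A (FOB):
CIF value = FOB price + freight + insurance = 242241.55 + 6589.19 + 126.86 = 248957.60
Import duty = 248957.60 × 18% = 44812.37
Buyer bears (A): 6589.19 + 126.86 + 386.90 + 518.57 + 2288.69 = 9910.21
Landed cost (A) = invoice 242241.55 + 9910.21 + duty 44812.37 = 296964.13
Supplier B (CIF):
The CIF price already equals the CIF value: 223517.49
Import duty = 223517.49 × 18% = 40233.15
Buyer bears (B): 386.90 + 518.57 + 2288.69 = 3194.16
Landed cost (B) = invoice 223517.49 + 3194.16 + duty 40233.15 = 266944.80
Difference = |296964.13 − 266944.80| = 30019.33

Supplier B is cheaper by CAD 30019.33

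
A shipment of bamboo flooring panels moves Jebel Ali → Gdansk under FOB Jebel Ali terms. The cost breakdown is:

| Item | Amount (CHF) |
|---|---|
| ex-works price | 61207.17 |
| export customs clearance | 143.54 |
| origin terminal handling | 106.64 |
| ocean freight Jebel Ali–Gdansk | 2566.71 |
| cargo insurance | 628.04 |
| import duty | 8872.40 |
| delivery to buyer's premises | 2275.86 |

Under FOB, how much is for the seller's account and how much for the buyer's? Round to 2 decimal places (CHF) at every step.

FOB: the seller bears costs until goods are on board at the origin port; the buyer bears freight, insurance and all costs thereafter.
Seller's account: goods 61207.17 + export clearance 143.54 + origin terminal 106.64 = 61457.35
Buyer's account: freight 2566.71 + insurance 628.04 + duty 8872.40 + delivery 2275.86 = 14343.01

Seller: CHF 61457.35; buyer: CHF 14343.01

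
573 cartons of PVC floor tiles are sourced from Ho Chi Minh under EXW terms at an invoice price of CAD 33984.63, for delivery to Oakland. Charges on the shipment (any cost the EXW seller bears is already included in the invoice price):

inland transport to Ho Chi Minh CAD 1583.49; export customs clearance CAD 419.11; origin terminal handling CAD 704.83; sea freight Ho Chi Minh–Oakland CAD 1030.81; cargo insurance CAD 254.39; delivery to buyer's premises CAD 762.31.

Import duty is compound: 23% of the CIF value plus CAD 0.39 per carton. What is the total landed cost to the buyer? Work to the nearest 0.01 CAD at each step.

EXW: the seller makes goods available at their premises; the buyer bears all onward costs.
CIF value = EXW price + inland to port + export clearance + origin terminal + freight + insurance = 33984.63 + 1583.49 + 419.11 + 704.83 + 1030.81 + 254.39 = 37977.26
Ad valorem component: 37977.26 × 23% = 8734.77
Specific component: 573 × 0.39 = 223.47
Import duty = 8734.77 + 223.47 = 8958.24
Buyer bears: inland to port 1583.49 + export clearance 419.11 + origin terminal 704.83 + freight 1030.81 + insurance 254.39 + delivery 762.31 + duty 8958.24 = 13713.18
Landed cost = invoice 33984.63 + 13713.18 = 47697.81

Total landed cost: CAD 47697.81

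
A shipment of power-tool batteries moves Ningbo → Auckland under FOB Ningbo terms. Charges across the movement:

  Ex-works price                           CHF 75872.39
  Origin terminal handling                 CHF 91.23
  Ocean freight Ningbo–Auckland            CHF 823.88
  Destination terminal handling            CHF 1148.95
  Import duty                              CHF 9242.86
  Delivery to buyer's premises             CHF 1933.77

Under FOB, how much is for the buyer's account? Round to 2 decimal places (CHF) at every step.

FOB: the seller bears costs until goods are on board at the origin port; the buyer bears freight, insurance and all costs thereafter.
Seller's account: goods 75872.39 + origin terminal 91.23 = 75963.62
Buyer's account: freight 823.88 + destination terminal 1148.95 + duty 9242.86 + delivery 1933.77 = 13149.46

Buyer's account: CHF 13149.46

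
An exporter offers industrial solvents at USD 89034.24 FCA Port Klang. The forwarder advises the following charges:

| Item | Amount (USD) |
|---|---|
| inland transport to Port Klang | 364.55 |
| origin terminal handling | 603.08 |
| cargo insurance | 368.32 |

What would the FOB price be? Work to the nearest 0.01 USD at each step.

Not relevant to the conversion: inland to port — on the seller under both FCA and FOB; already in the FCA price and stays in the FOB price. insurance — on the buyer under both terms; not part of either seller's price.
From FCA to FOB, the seller additionally bears: origin terminal.
FOB price = 89034.24 + 603.08 = 89637.32

FOB price: USD 89637.32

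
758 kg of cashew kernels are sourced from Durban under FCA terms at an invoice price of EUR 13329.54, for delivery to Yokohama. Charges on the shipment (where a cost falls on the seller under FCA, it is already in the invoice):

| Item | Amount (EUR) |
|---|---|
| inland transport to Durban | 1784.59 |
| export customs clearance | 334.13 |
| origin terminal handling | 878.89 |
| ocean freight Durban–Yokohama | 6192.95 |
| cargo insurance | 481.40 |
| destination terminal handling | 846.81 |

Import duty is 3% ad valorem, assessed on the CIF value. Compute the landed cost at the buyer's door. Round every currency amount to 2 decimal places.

Total landed cost: EUR 22356.07

FCA: the seller delivers export-cleared goods to the carrier; the buyer bears costs from that point.
Already in the invoice (seller's account under FCA): inland to port, export clearance — exclude.
CIF value = FCA price + origin terminal + freight + insurance = 13329.54 + 878.89 + 6192.95 + 481.40 = 20882.78
Import duty = 20882.78 × 3% = 626.48
Buyer bears: origin terminal 878.89 + freight 6192.95 + insurance 481.40 + destination terminal 846.81 + duty 626.48 = 9026.53
Landed cost = invoice 13329.54 + 9026.53 = 22356.07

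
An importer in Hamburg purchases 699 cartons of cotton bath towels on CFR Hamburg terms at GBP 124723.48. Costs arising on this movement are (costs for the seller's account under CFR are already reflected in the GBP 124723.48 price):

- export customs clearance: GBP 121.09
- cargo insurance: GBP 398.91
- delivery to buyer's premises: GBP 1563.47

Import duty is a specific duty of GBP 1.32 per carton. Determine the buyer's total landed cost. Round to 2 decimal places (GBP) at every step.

Total landed cost: GBP 127608.54

CFR: the seller pays costs through ocean freight to the destination port, but not insurance.
Already in the invoice (seller's account under CFR): export clearance — exclude.
CIF value = CFR price + insurance = 124723.48 + 398.91 = 125122.39
Import duty = 699 × 1.32 = 922.68
Buyer bears: insurance 398.91 + delivery 1563.47 + duty 922.68 = 2885.06
Landed cost = invoice 124723.48 + 2885.06 = 127608.54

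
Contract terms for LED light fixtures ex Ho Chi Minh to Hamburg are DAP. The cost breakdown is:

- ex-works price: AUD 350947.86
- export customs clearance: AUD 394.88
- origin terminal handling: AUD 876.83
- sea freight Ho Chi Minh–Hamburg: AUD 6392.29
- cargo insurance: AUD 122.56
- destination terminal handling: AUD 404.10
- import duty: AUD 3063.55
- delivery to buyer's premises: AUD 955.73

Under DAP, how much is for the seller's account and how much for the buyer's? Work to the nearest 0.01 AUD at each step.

DAP: the seller bears all costs to the named destination except import duty and clearance.
Seller's account: goods 350947.86 + export clearance 394.88 + origin terminal 876.83 + freight 6392.29 + insurance 122.56 + destination terminal 404.10 + delivery 955.73 = 360094.25
Buyer's account: duty 3063.55 = 3063.55

Seller: AUD 360094.25; buyer: AUD 3063.55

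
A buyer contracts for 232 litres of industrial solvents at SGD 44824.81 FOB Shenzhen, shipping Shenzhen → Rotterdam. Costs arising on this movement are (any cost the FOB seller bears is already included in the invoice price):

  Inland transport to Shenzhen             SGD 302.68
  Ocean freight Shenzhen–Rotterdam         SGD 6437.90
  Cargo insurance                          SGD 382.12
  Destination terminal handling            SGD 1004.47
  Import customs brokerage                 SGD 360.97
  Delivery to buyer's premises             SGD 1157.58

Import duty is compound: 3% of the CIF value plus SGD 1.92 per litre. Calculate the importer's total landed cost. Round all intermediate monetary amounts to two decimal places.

FOB: the seller bears costs until goods are on board at the origin port; the buyer bears freight, insurance and all costs thereafter.
Already in the invoice (seller's account under FOB): inland to port — exclude.
CIF value = FOB price + freight + insurance = 44824.81 + 6437.90 + 382.12 = 51644.83
Ad valorem component: 51644.83 × 3% = 1549.34
Specific component: 232 × 1.92 = 445.44
Import duty = 1549.34 + 445.44 = 1994.78
Buyer bears: freight 6437.90 + insurance 382.12 + destination terminal 1004.47 + brokerage 360.97 + delivery 1157.58 + duty 1994.78 = 11337.82
Landed cost = invoice 44824.81 + 11337.82 = 56162.63

Total landed cost: SGD 56162.63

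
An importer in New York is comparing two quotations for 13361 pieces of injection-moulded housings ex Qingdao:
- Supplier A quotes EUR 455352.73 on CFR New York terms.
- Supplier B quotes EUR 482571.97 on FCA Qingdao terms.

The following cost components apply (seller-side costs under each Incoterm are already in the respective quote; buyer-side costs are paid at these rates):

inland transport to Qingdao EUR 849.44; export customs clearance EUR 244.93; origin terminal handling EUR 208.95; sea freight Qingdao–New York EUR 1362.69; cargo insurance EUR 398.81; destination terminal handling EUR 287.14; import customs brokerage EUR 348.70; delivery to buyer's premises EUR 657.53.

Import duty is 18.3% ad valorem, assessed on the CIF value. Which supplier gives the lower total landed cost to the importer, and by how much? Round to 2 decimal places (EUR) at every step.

Supplier A is cheaper by EUR 34059.61

Supplier A (CFR):
CIF value = CFR price + insurance = 455352.73 + 398.81 = 455751.54
Import duty = 455751.54 × 18.3% = 83402.53
Buyer bears (A): 398.81 + 287.14 + 348.70 + 657.53 = 1692.18
Landed cost (A) = invoice 455352.73 + 1692.18 + duty 83402.53 = 540447.44
Supplier B (FCA):
CIF value = FCA price + origin terminal + freight + insurance = 482571.97 + 208.95 + 1362.69 + 398.81 = 484542.42
Import duty = 484542.42 × 18.3% = 88671.26
Buyer bears (B): 208.95 + 1362.69 + 398.81 + 287.14 + 348.70 + 657.53 = 3263.82
Landed cost (B) = invoice 482571.97 + 3263.82 + duty 88671.26 = 574507.05
Difference = |540447.44 − 574507.05| = 34059.61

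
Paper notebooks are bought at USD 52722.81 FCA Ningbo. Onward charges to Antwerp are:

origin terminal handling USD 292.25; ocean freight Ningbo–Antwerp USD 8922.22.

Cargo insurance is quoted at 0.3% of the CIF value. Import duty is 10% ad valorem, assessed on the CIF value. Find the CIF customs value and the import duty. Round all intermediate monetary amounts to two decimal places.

CIF value: USD 62123.65; import duty: USD 6212.37

Let C be the CIF value. C = FCA price + pre-shipment costs + freight + 0.3% × C
C − 0.3% × C = 52722.81 + 292.25 + 8922.22
0.997 × C = 61937.28
C = 61937.28 / 0.997 = 62123.65
Insurance premium = 0.3% × 62123.65 = 186.37
Import duty = 62123.65 × 10% = 6212.37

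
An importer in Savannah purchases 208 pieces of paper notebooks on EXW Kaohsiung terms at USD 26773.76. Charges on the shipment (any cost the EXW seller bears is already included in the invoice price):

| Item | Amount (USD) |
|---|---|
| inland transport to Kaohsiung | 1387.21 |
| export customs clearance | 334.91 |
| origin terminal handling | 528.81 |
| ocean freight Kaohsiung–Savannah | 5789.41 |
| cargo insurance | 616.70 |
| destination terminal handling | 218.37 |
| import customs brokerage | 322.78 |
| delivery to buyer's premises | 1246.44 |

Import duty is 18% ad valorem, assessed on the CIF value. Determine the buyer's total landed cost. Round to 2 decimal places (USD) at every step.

EXW: the seller makes goods available at their premises; the buyer bears all onward costs.
CIF value = EXW price + inland to port + export clearance + origin terminal + freight + insurance = 26773.76 + 1387.21 + 334.91 + 528.81 + 5789.41 + 616.70 = 35430.80
Import duty = 35430.80 × 18% = 6377.54
Buyer bears: inland to port 1387.21 + export clearance 334.91 + origin terminal 528.81 + freight 5789.41 + insurance 616.70 + destination terminal 218.37 + brokerage 322.78 + delivery 1246.44 + duty 6377.54 = 16822.17
Landed cost = invoice 26773.76 + 16822.17 = 43595.93

Total landed cost: USD 43595.93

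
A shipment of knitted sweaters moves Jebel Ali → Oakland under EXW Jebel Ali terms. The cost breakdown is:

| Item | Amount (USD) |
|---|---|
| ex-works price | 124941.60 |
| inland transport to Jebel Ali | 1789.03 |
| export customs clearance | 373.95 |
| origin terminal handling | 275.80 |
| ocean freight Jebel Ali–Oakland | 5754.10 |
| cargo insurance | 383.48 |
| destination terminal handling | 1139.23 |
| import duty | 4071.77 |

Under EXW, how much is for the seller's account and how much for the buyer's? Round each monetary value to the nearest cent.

EXW: the seller makes goods available at their premises; the buyer bears all onward costs.
Seller's account: goods 124941.60 = 124941.60
Buyer's account: inland to port 1789.03 + export clearance 373.95 + origin terminal 275.80 + freight 5754.10 + insurance 383.48 + destination terminal 1139.23 + duty 4071.77 = 13787.36

Seller: USD 124941.60; buyer: USD 13787.36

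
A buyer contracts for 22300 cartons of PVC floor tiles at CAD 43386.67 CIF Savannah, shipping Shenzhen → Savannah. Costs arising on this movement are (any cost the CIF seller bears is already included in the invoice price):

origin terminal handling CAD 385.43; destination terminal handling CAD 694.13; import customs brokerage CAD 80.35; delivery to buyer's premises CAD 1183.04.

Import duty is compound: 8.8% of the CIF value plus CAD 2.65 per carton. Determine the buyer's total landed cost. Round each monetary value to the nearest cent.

CIF: the seller pays costs through ocean freight and marine insurance to the destination port.
Already in the invoice (seller's account under CIF): origin terminal — exclude.
The CIF price already equals the CIF value: 43386.67
Ad valorem component: 43386.67 × 8.8% = 3818.03
Specific component: 22300 × 2.65 = 59095.00
Import duty = 3818.03 + 59095.00 = 62913.03
Buyer bears: destination terminal 694.13 + brokerage 80.35 + delivery 1183.04 + duty 62913.03 = 64870.55
Landed cost = invoice 43386.67 + 64870.55 = 108257.22

Total landed cost: CAD 108257.22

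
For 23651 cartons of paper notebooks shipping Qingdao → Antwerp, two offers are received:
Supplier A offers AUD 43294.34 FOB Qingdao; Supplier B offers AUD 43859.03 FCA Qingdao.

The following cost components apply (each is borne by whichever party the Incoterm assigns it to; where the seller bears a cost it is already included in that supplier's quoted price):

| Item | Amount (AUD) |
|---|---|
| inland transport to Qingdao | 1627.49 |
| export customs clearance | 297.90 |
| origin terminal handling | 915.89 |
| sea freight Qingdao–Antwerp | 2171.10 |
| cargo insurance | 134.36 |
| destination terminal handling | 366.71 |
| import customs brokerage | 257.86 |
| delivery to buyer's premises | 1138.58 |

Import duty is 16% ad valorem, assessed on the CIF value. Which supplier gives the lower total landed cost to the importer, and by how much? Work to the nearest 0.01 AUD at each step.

Supplier A (FOB):
CIF value = FOB price + freight + insurance = 43294.34 + 2171.10 + 134.36 = 45599.80
Import duty = 45599.80 × 16% = 7295.97
Buyer bears (A): 2171.10 + 134.36 + 366.71 + 257.86 + 1138.58 = 4068.61
Landed cost (A) = invoice 43294.34 + 4068.61 + duty 7295.97 = 54658.92
Supplier B (FCA):
CIF value = FCA price + origin terminal + freight + insurance = 43859.03 + 915.89 + 2171.10 + 134.36 = 47080.38
Import duty = 47080.38 × 16% = 7532.86
Buyer bears (B): 915.89 + 2171.10 + 134.36 + 366.71 + 257.86 + 1138.58 = 4984.50
Landed cost (B) = invoice 43859.03 + 4984.50 + duty 7532.86 = 56376.39
Difference = |54658.92 − 56376.39| = 1717.47

Supplier A is cheaper by AUD 1717.47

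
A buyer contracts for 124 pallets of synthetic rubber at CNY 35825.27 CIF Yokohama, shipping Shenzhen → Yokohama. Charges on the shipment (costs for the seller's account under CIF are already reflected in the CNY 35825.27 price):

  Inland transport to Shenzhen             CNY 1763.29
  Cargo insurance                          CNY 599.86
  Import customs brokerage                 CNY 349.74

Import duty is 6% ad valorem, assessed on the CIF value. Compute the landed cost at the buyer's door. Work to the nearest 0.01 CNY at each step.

CIF: the seller pays costs through ocean freight and marine insurance to the destination port.
Already in the invoice (seller's account under CIF): inland to port, insurance — exclude.
The CIF price already equals the CIF value: 35825.27
Import duty = 35825.27 × 6% = 2149.52
Buyer bears: brokerage 349.74 + duty 2149.52 = 2499.26
Landed cost = invoice 35825.27 + 2499.26 = 38324.53

Total landed cost: CNY 38324.53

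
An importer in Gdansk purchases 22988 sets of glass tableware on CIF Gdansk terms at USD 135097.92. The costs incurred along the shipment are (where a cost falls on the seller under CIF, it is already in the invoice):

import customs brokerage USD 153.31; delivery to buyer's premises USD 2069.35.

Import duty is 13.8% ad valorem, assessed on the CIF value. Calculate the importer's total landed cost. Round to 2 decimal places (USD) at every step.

CIF: the seller pays costs through ocean freight and marine insurance to the destination port.
The CIF price already equals the CIF value: 135097.92
Import duty = 135097.92 × 13.8% = 18643.51
Buyer bears: brokerage 153.31 + delivery 2069.35 + duty 18643.51 = 20866.17
Landed cost = invoice 135097.92 + 20866.17 = 155964.09

Total landed cost: USD 155964.09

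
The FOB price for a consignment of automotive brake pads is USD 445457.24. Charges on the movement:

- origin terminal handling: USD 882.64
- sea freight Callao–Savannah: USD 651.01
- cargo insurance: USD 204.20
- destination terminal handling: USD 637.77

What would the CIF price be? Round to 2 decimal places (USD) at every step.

CIF price: USD 446312.45

Not relevant to the conversion: origin terminal — on the seller under both FOB and CIF; already in the FOB price and stays in the CIF price. destination terminal — on the buyer under both terms; not part of either seller's price.
From FOB to CIF, the seller additionally bears: freight, insurance.
CIF price = 445457.24 + 651.01 + 204.20 = 446312.45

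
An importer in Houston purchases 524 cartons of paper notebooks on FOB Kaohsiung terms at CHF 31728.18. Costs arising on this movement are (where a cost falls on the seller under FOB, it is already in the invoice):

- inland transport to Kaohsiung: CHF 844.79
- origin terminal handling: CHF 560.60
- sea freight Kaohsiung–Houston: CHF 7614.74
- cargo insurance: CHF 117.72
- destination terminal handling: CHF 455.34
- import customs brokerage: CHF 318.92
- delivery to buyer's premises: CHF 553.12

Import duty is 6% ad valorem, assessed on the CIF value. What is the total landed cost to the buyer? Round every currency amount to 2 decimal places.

Total landed cost: CHF 43155.66

FOB: the seller bears costs until goods are on board at the origin port; the buyer bears freight, insurance and all costs thereafter.
Already in the invoice (seller's account under FOB): inland to port, origin terminal — exclude.
CIF value = FOB price + freight + insurance = 31728.18 + 7614.74 + 117.72 = 39460.64
Import duty = 39460.64 × 6% = 2367.64
Buyer bears: freight 7614.74 + insurance 117.72 + destination terminal 455.34 + brokerage 318.92 + delivery 553.12 + duty 2367.64 = 11427.48
Landed cost = invoice 31728.18 + 11427.48 = 43155.66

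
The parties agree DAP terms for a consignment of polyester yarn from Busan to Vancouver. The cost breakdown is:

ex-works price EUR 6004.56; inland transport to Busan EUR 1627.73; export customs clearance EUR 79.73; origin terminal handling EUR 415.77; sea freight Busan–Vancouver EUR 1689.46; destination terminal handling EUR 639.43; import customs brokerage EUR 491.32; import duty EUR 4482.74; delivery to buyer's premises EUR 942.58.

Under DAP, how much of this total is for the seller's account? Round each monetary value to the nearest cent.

Seller's account: EUR 11399.26

DAP: the seller bears all costs to the named destination except import duty and clearance.
Seller's account: goods 6004.56 + inland to port 1627.73 + export clearance 79.73 + origin terminal 415.77 + freight 1689.46 + destination terminal 639.43 + delivery 942.58 = 11399.26
Buyer's account: brokerage 491.32 + duty 4482.74 = 4974.06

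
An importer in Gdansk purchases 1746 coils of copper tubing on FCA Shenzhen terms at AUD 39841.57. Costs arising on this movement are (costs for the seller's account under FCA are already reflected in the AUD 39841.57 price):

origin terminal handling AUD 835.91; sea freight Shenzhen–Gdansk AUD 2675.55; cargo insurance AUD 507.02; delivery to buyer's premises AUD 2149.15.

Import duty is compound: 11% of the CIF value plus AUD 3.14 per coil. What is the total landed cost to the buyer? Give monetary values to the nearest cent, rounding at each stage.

FCA: the seller delivers export-cleared goods to the carrier; the buyer bears costs from that point.
CIF value = FCA price + origin terminal + freight + insurance = 39841.57 + 835.91 + 2675.55 + 507.02 = 43860.05
Ad valorem component: 43860.05 × 11% = 4824.61
Specific component: 1746 × 3.14 = 5482.44
Import duty = 4824.61 + 5482.44 = 10307.05
Buyer bears: origin terminal 835.91 + freight 2675.55 + insurance 507.02 + delivery 2149.15 + duty 10307.05 = 16474.68
Landed cost = invoice 39841.57 + 16474.68 = 56316.25

Total landed cost: AUD 56316.25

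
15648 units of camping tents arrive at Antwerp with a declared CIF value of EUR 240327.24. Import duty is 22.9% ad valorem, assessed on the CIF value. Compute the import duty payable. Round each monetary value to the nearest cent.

Import duty: EUR 55034.94

Import duty = 240327.24 × 22.9% = 55034.94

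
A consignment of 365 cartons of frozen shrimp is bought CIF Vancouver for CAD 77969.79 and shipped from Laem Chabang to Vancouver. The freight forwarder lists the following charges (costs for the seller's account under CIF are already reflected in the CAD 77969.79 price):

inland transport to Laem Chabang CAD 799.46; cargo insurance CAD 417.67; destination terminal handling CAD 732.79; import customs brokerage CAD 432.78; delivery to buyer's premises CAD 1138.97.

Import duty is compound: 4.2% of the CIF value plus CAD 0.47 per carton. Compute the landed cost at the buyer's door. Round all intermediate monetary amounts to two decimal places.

CIF: the seller pays costs through ocean freight and marine insurance to the destination port.
Already in the invoice (seller's account under CIF): inland to port, insurance — exclude.
The CIF price already equals the CIF value: 77969.79
Ad valorem component: 77969.79 × 4.2% = 3274.73
Specific component: 365 × 0.47 = 171.55
Import duty = 3274.73 + 171.55 = 3446.28
Buyer bears: destination terminal 732.79 + brokerage 432.78 + delivery 1138.97 + duty 3446.28 = 5750.82
Landed cost = invoice 77969.79 + 5750.82 = 83720.61

Total landed cost: CAD 83720.61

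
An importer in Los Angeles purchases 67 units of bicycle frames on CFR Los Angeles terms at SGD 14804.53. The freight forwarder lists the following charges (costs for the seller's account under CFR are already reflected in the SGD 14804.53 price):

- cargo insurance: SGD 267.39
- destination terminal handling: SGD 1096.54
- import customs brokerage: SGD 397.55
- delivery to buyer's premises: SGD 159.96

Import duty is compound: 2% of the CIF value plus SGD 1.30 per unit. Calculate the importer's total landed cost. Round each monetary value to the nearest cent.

CFR: the seller pays costs through ocean freight to the destination port, but not insurance.
CIF value = CFR price + insurance = 14804.53 + 267.39 = 15071.92
Ad valorem component: 15071.92 × 2% = 301.44
Specific component: 67 × 1.30 = 87.10
Import duty = 301.44 + 87.10 = 388.54
Buyer bears: insurance 267.39 + destination terminal 1096.54 + brokerage 397.55 + delivery 159.96 + duty 388.54 = 2309.98
Landed cost = invoice 14804.53 + 2309.98 = 17114.51

Total landed cost: SGD 17114.51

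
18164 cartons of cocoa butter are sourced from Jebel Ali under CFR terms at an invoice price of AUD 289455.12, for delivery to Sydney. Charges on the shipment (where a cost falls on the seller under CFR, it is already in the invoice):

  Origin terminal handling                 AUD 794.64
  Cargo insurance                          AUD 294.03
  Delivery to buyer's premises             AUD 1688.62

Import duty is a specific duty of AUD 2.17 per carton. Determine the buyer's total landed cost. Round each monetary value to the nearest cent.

CFR: the seller pays costs through ocean freight to the destination port, but not insurance.
Already in the invoice (seller's account under CFR): origin terminal — exclude.
CIF value = CFR price + insurance = 289455.12 + 294.03 = 289749.15
Import duty = 18164 × 2.17 = 39415.88
Buyer bears: insurance 294.03 + delivery 1688.62 + duty 39415.88 = 41398.53
Landed cost = invoice 289455.12 + 41398.53 = 330853.65

Total landed cost: AUD 330853.65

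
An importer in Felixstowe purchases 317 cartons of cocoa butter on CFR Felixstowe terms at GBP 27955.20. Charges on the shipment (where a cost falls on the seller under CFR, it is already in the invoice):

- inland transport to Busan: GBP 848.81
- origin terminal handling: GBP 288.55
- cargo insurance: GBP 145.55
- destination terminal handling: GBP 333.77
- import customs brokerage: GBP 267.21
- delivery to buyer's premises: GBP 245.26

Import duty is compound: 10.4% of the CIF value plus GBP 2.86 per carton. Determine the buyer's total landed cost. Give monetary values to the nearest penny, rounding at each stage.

CFR: the seller pays costs through ocean freight to the destination port, but not insurance.
Already in the invoice (seller's account under CFR): inland to port, origin terminal — exclude.
CIF value = CFR price + insurance = 27955.20 + 145.55 = 28100.75
Ad valorem component: 28100.75 × 10.4% = 2922.48
Specific component: 317 × 2.86 = 906.62
Import duty = 2922.48 + 906.62 = 3829.10
Buyer bears: insurance 145.55 + destination terminal 333.77 + brokerage 267.21 + delivery 245.26 + duty 3829.10 = 4820.89
Landed cost = invoice 27955.20 + 4820.89 = 32776.09

Total landed cost: GBP 32776.09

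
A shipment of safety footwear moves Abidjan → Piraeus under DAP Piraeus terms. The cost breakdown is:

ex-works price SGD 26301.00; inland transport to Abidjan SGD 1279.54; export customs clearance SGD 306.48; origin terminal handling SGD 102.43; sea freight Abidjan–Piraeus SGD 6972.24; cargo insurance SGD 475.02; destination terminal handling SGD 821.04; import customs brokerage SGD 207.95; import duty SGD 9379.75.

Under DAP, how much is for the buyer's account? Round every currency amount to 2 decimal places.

DAP: the seller bears all costs to the named destination except import duty and clearance.
Seller's account: goods 26301.00 + inland to port 1279.54 + export clearance 306.48 + origin terminal 102.43 + freight 6972.24 + insurance 475.02 + destination terminal 821.04 = 36257.75
Buyer's account: brokerage 207.95 + duty 9379.75 = 9587.70

Buyer's account: SGD 9587.70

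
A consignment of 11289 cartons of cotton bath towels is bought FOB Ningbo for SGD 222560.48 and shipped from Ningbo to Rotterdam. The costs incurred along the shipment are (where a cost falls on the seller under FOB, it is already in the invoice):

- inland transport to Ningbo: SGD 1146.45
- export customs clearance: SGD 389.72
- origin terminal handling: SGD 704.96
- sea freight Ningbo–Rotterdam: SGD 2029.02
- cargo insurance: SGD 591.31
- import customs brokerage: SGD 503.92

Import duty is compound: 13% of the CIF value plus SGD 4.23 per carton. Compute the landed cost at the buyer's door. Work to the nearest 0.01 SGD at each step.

FOB: the seller bears costs until goods are on board at the origin port; the buyer bears freight, insurance and all costs thereafter.
Already in the invoice (seller's account under FOB): inland to port, export clearance, origin terminal — exclude.
CIF value = FOB price + freight + insurance = 222560.48 + 2029.02 + 591.31 = 225180.81
Ad valorem component: 225180.81 × 13% = 29273.51
Specific component: 11289 × 4.23 = 47752.47
Import duty = 29273.51 + 47752.47 = 77025.98
Buyer bears: freight 2029.02 + insurance 591.31 + brokerage 503.92 + duty 77025.98 = 80150.23
Landed cost = invoice 222560.48 + 80150.23 = 302710.71

Total landed cost: SGD 302710.71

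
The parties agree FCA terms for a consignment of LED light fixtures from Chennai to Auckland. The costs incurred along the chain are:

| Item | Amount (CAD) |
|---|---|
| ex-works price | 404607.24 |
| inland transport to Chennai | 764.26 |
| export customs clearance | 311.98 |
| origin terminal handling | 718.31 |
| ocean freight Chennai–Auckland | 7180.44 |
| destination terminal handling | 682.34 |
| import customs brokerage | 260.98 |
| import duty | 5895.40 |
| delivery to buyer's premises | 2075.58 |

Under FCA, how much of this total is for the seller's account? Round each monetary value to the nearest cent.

FCA: the seller delivers export-cleared goods to the carrier; the buyer bears costs from that point.
Seller's account: goods 404607.24 + inland to port 764.26 + export clearance 311.98 = 405683.48
Buyer's account: origin terminal 718.31 + freight 7180.44 + destination terminal 682.34 + brokerage 260.98 + duty 5895.40 + delivery 2075.58 = 16813.05

Seller's account: CAD 405683.48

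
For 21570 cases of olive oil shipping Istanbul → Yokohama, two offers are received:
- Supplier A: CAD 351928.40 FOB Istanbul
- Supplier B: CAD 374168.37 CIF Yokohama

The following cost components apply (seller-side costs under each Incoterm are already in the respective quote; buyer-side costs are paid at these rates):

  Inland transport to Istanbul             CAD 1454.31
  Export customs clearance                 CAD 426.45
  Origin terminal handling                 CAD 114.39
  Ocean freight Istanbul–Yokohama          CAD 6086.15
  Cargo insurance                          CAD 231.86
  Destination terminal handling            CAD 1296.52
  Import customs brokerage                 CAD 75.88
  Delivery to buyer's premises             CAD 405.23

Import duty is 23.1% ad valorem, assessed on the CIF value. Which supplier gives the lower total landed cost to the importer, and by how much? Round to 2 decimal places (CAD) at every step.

Supplier A (FOB):
CIF value = FOB price + freight + insurance = 351928.40 + 6086.15 + 231.86 = 358246.41
Import duty = 358246.41 × 23.1% = 82754.92
Buyer bears (A): 6086.15 + 231.86 + 1296.52 + 75.88 + 405.23 = 8095.64
Landed cost (A) = invoice 351928.40 + 8095.64 + duty 82754.92 = 442778.96
Supplier B (CIF):
The CIF price already equals the CIF value: 374168.37
Import duty = 374168.37 × 23.1% = 86432.89
Buyer bears (B): 1296.52 + 75.88 + 405.23 = 1777.63
Landed cost (B) = invoice 374168.37 + 1777.63 + duty 86432.89 = 462378.89
Difference = |442778.96 − 462378.89| = 19599.93

Supplier A is cheaper by CAD 19599.93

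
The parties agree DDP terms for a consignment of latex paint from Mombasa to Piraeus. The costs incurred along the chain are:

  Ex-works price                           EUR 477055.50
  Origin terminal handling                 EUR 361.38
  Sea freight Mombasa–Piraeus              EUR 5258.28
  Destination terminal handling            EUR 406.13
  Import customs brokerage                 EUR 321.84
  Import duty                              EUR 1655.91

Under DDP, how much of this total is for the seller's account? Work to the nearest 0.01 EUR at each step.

DDP: the seller bears all costs including import duty.
Seller's account: goods 477055.50 + origin terminal 361.38 + freight 5258.28 + destination terminal 406.13 + brokerage 321.84 + duty 1655.91 = 485059.04
Buyer's account: 0.00

Seller's account: EUR 485059.04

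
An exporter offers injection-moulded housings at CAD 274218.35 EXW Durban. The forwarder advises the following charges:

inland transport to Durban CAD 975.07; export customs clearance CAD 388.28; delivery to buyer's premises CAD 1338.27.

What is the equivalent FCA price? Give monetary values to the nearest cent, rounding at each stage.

FCA price: CAD 275581.70

Not relevant to the conversion: delivery — on the buyer under both terms; not part of either seller's price.
From EXW to FCA, the seller additionally bears: inland to port, export clearance.
FCA price = 274218.35 + 975.07 + 388.28 = 275581.70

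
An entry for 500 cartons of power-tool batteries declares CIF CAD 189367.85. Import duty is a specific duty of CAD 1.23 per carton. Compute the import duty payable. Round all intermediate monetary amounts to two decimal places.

Import duty = 500 × 1.23 = 615.00

Import duty: CAD 615.00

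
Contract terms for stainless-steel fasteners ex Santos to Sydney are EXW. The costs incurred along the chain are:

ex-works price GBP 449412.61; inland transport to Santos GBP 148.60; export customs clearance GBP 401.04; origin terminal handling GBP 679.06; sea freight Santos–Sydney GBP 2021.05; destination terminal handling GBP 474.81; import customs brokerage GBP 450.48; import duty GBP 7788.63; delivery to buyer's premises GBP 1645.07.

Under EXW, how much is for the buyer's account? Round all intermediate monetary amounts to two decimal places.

EXW: the seller makes goods available at their premises; the buyer bears all onward costs.
Seller's account: goods 449412.61 = 449412.61
Buyer's account: inland to port 148.60 + export clearance 401.04 + origin terminal 679.06 + freight 2021.05 + destination terminal 474.81 + brokerage 450.48 + duty 7788.63 + delivery 1645.07 = 13608.74

Buyer's account: GBP 13608.74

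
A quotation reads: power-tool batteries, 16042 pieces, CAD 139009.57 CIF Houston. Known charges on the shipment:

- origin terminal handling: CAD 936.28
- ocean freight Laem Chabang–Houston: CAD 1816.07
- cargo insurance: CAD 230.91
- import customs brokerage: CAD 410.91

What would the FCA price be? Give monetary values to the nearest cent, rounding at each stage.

Not relevant to the conversion: brokerage — on the buyer under both terms; not part of either seller's price.
From CIF to FCA, the seller no longer bears: origin terminal, freight, insurance.
FCA price = 139009.57 − 936.28 − 1816.07 − 230.91 = 136026.31

FCA price: CAD 136026.31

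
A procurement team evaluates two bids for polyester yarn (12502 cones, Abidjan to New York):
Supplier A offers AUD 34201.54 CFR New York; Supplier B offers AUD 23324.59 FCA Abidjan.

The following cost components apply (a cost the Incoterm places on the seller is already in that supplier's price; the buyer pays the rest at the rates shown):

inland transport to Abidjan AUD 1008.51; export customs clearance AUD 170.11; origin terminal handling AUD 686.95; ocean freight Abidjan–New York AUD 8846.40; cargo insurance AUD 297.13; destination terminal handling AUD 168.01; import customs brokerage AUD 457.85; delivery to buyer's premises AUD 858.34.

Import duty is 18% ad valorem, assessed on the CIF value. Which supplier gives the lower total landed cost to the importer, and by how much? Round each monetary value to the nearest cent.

Supplier A (CFR):
CIF value = CFR price + insurance = 34201.54 + 297.13 = 34498.67
Import duty = 34498.67 × 18% = 6209.76
Buyer bears (A): 297.13 + 168.01 + 457.85 + 858.34 = 1781.33
Landed cost (A) = invoice 34201.54 + 1781.33 + duty 6209.76 = 42192.63
Supplier B (FCA):
CIF value = FCA price + origin terminal + freight + insurance = 23324.59 + 686.95 + 8846.40 + 297.13 = 33155.07
Import duty = 33155.07 × 18% = 5967.91
Buyer bears (B): 686.95 + 8846.40 + 297.13 + 168.01 + 457.85 + 858.34 = 11314.68
Landed cost (B) = invoice 23324.59 + 11314.68 + duty 5967.91 = 40607.18
Difference = |42192.63 − 40607.18| = 1585.45

Supplier B is cheaper by AUD 1585.45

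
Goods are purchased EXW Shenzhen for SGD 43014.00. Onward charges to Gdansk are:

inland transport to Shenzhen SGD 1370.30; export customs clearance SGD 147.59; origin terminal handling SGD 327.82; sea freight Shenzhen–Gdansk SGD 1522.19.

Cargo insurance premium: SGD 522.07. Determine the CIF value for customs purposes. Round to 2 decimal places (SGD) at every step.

CIF value: SGD 46903.97

CIF = EXW price + pre-shipment costs + freight + insurance
CIF = 43014.00 + 1370.30 + 147.59 + 327.82 + 1522.19 + 522.07 = 46903.97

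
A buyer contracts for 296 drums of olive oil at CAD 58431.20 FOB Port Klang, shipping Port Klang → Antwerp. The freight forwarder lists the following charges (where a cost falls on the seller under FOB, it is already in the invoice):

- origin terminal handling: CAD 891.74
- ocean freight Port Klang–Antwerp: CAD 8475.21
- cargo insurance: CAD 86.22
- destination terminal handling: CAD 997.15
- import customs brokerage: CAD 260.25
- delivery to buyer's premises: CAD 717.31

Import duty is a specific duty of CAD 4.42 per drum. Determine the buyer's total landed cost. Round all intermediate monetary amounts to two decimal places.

Total landed cost: CAD 70275.66

FOB: the seller bears costs until goods are on board at the origin port; the buyer bears freight, insurance and all costs thereafter.
Already in the invoice (seller's account under FOB): origin terminal — exclude.
CIF value = FOB price + freight + insurance = 58431.20 + 8475.21 + 86.22 = 66992.63
Import duty = 296 × 4.42 = 1308.32
Buyer bears: freight 8475.21 + insurance 86.22 + destination terminal 997.15 + brokerage 260.25 + delivery 717.31 + duty 1308.32 = 11844.46
Landed cost = invoice 58431.20 + 11844.46 = 70275.66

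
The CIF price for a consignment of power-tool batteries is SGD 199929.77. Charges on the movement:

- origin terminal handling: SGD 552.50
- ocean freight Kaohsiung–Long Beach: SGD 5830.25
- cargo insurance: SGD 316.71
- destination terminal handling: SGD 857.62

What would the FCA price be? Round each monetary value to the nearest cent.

FCA price: SGD 193230.31

Not relevant to the conversion: destination terminal — on the buyer under both terms; not part of either seller's price.
From CIF to FCA, the seller no longer bears: origin terminal, freight, insurance.
FCA price = 199929.77 − 552.50 − 5830.25 − 316.71 = 193230.31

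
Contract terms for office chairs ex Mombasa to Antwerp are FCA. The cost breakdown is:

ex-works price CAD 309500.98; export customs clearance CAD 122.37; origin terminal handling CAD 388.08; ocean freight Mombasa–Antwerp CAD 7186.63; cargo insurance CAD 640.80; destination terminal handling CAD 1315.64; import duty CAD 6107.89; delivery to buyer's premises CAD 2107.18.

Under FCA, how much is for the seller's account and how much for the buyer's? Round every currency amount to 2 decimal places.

FCA: the seller delivers export-cleared goods to the carrier; the buyer bears costs from that point.
Seller's account: goods 309500.98 + export clearance 122.37 = 309623.35
Buyer's account: origin terminal 388.08 + freight 7186.63 + insurance 640.80 + destination terminal 1315.64 + duty 6107.89 + delivery 2107.18 = 17746.22

Seller: CAD 309623.35; buyer: CAD 17746.22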